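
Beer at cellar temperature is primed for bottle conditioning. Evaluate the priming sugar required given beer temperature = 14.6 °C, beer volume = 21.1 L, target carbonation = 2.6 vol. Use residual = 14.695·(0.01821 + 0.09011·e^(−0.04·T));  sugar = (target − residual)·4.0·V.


residual = 14.695·(0.01821 + 0.09011·e^(−0.04·14.6)) = 1.0060
sugar = (2.6 − 1.0060)·4.0·21.1

134.5307 g


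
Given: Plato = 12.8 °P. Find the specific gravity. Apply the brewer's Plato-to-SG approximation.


SG = 259/(259 − P)
SG = 259/(259 − 12.8)

1.0520


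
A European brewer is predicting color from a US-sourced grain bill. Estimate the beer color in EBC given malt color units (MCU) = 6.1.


SRM = 1.4922·MCU^0.6859;  EBC = SRM·1.97
SRM = 1.4922·6.1^0.6859 = 5.1580
EBC = 5.1580·1.97

10.1613 EBC


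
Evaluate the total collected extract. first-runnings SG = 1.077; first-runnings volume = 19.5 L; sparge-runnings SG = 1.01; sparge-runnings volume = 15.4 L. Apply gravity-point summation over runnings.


total = Σ (SG_i − 1)·1000·V_i
first = (1.077 − 1)·1000·19.5 = 1501.5000
sparge = (1.01 − 1)·1000·15.4 = 154.0000
total = 1501.5000 + 154.0000

1655.5000 gravity·L


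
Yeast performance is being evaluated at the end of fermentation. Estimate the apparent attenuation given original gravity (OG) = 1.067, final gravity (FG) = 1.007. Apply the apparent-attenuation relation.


AA = (OG − FG)/(OG − 1) · 100
AA = (1.067 − 1.007)/(1.067 − 1) · 100

89.5522 %


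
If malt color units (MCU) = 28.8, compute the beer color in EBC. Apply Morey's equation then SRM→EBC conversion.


SRM = 1.4922·MCU^0.6859;  EBC = SRM·1.97
SRM = 1.4922·28.8^0.6859 = 14.9563
EBC = 14.9563·1.97

29.4639 EBC


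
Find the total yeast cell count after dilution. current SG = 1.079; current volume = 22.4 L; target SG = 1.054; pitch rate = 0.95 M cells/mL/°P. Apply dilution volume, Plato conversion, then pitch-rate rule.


V_w = V·((SG_c−1)/(SG_t−1)−1);  °P = 259 − 259/SG_t;  cells = rate·(V+V_w)·°P
V_w = 22.4·((1.079−1)/(1.054−1)−1) = 10.3704
V_final = 22.4 + 10.3704 = 32.7704
°P = 259 − 259/1.054 = 13.2694
cells = 0.95·32.7704·13.2694

413.1025 billion cells


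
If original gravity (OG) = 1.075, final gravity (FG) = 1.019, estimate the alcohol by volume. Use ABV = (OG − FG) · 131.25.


ABV = (1.075 − 1.019) · 131.25

7.3500 % ABV


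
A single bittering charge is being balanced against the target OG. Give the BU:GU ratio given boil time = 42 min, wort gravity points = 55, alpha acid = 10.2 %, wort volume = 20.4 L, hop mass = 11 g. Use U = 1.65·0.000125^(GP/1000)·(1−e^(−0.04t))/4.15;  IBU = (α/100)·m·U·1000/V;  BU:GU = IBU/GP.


U = 1.65·0.000125^(55/1000)·(1−e^(−0.04·42))/4.15 = 0.1973
IBU = (10.2/100)·11·0.1973·1000/20.4 = 10.8531
BU:GU = 10.8531/55

0.1973


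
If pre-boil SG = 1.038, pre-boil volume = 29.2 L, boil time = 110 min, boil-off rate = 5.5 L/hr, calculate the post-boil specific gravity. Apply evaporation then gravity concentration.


V_post = V_pre − rate·(t/60);  SG_post = 1 + (SG_pre−1)·V_pre/V_post
V_post = 29.2 − 5.5·(110/60) = 19.1167
SG_post = 1 + (1.038 − 1)·29.2/19.1167

1.0580


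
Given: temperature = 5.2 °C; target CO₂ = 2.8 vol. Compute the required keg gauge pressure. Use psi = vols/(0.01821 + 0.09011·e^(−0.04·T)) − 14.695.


psi = 2.8/(0.01821 + 0.09011·e^(−0.04·5.2)) − 14.695

15.9403 psi


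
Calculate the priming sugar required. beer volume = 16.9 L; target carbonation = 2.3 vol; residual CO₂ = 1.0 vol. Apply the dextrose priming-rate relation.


sugar = (target − residual)·4.0·V
sugar = (2.3 − 1.0)·4.0·16.9

87.8800 g


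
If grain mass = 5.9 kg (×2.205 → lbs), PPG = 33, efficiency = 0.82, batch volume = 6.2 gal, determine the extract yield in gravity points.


points = lbs × PPG × eff / vol
lbs = 5.9 × 2.205 = 13.0095
points = 13.0095 × 33 × 0.82 / 6.2

56.7802 points


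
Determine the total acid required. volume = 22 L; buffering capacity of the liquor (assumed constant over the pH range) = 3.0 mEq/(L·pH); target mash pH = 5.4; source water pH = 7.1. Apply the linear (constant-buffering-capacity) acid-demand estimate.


acid = buffering capacity · (pH_source − pH_target) · V
acid = 3.0 · (7.1 − 5.4) · 22

112.2000 mEq


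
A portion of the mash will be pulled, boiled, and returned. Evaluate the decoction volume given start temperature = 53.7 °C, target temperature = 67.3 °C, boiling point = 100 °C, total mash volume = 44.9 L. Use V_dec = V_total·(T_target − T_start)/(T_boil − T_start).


V_dec = 44.9·(67.3 − 53.7)/(100 − 53.7)

13.1888 L


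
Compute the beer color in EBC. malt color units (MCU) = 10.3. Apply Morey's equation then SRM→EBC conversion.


SRM = 1.4922·MCU^0.6859;  EBC = SRM·1.97
SRM = 1.4922·10.3^0.6859 = 7.3881
EBC = 7.3881·1.97

14.5545 EBC


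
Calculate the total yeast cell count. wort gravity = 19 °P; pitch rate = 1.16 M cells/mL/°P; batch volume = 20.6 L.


cells (billions) = rate · V_L · °P
cells = 1.16 · 20.6 · 19

454.0240 billion cells


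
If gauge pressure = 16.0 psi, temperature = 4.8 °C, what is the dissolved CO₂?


vols = (P + 14.695)·(0.01821 + 0.09011·e^(−0.04·T))
vols = (16.0 + 14.695)·(0.01821 + 0.09011·e^(−0.04·4.8))

2.8417 volumes


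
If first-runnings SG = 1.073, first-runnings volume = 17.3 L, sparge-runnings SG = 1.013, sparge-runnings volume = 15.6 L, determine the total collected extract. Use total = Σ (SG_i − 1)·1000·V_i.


first = (1.073 − 1)·1000·17.3 = 1262.9000
sparge = (1.013 − 1)·1000·15.6 = 202.8000
total = 1262.9000 + 202.8000

1465.7000 gravity·L


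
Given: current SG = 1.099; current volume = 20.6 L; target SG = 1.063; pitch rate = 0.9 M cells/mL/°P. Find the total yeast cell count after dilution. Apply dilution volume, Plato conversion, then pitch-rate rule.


V_w = V·((SG_c−1)/(SG_t−1)−1);  °P = 259 − 259/SG_t;  cells = rate·(V+V_w)·°P
V_w = 20.6·((1.099−1)/(1.063−1)−1) = 11.7714
V_final = 20.6 + 11.7714 = 32.3714
°P = 259 − 259/1.063 = 15.3500
cells = 0.9·32.3714·15.3500

447.2099 billion cells


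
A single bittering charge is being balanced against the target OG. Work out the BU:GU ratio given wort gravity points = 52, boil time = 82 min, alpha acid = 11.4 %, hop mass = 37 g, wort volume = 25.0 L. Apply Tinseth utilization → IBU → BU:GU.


U = 1.65·0.000125^(GP/1000)·(1−e^(−0.04t))/4.15;  IBU = (α/100)·m·U·1000/V;  BU:GU = IBU/GP
U = 1.65·0.000125^(52/1000)·(1−e^(−0.04·82))/4.15 = 0.2398
IBU = (11.4/100)·37·0.2398·1000/25.0 = 40.4562
BU:GU = 40.4562/52

0.7780


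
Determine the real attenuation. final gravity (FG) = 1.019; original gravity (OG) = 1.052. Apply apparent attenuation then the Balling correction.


AA = (OG−FG)/(OG−1)·100;  RA = AA·0.8192
AA = (1.052 − 1.019)/(1.052 − 1)·100 = 63.4615
RA = 63.4615·0.8192

51.9877 %


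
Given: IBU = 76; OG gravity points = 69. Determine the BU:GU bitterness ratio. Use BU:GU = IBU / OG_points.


BU:GU = 76 / 69

1.1014


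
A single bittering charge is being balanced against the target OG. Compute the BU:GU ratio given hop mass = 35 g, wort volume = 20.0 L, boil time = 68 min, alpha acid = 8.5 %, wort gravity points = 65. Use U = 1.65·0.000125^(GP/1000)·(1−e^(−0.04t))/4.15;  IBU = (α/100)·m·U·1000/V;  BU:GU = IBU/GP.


U = 1.65·0.000125^(65/1000)·(1−e^(−0.04·68))/4.15 = 0.2071
IBU = (8.5/100)·35·0.2071·1000/20.0 = 30.8033
BU:GU = 30.8033/65

0.4739


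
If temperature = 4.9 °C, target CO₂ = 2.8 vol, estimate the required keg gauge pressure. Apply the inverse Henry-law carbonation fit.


psi = vols/(0.01821 + 0.09011·e^(−0.04·T)) − 14.695
psi = 2.8/(0.01821 + 0.09011·e^(−0.04·4.9)) − 14.695

15.6469 psi


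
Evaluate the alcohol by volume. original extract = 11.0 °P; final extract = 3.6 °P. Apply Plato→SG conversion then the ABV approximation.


SG = 259/(259 − P);  ABV = (OG − FG)·131.25
OG = 259/(259 − 11.0) = 1.0444
FG = 259/(259 − 3.6) = 1.0141
ABV = (1.0444 − 1.0141)·131.25

3.9715 % ABV


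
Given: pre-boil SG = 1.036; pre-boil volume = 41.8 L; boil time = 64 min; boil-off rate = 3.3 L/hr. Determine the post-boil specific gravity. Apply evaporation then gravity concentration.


V_post = V_pre − rate·(t/60);  SG_post = 1 + (SG_pre−1)·V_pre/V_post
V_post = 41.8 − 3.3·(64/60) = 38.2800
SG_post = 1 + (1.036 − 1)·41.8/38.2800

1.0393


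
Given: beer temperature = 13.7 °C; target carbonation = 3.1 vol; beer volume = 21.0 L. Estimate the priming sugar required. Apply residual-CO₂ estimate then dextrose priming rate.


residual = 14.695·(0.01821 + 0.09011·e^(−0.04·T));  sugar = (target − residual)·4.0·V
residual = 14.695·(0.01821 + 0.09011·e^(−0.04·13.7)) = 1.0331
sugar = (3.1 − 1.0331)·4.0·21.0

173.6193 g


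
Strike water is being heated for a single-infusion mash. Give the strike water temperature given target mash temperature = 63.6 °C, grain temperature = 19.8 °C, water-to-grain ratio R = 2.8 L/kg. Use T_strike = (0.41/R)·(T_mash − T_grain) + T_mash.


T_strike = (0.41/2.8)·(63.6 − 19.8) + 63.6

70.0136 °C


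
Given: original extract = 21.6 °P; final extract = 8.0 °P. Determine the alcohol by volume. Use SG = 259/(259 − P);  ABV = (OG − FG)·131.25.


OG = 259/(259 − 21.6) = 1.0910
FG = 259/(259 − 8.0) = 1.0319
ABV = (1.0910 − 1.0319)·131.25

7.7586 % ABV


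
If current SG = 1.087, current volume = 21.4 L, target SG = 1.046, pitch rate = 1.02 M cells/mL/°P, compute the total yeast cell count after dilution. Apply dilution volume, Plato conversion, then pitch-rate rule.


V_w = V·((SG_c−1)/(SG_t−1)−1);  °P = 259 − 259/SG_t;  cells = rate·(V+V_w)·°P
V_w = 21.4·((1.087−1)/(1.046−1)−1) = 19.0739
V_final = 21.4 + 19.0739 = 40.4739
°P = 259 − 259/1.046 = 11.3901
cells = 1.02·40.4739·11.3901

470.2202 billion cells


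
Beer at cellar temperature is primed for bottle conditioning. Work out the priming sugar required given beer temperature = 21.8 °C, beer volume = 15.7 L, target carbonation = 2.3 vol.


residual = 14.695·(0.01821 + 0.09011·e^(−0.04·T));  sugar = (target − residual)·4.0·V
residual = 14.695·(0.01821 + 0.09011·e^(−0.04·21.8)) = 0.8212
sugar = (2.3 − 0.8212)·4.0·15.7

92.8656 g


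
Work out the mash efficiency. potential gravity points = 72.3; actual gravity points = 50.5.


efficiency = actual / potential × 100
efficiency = 50.5 / 72.3 × 100

69.8479 %


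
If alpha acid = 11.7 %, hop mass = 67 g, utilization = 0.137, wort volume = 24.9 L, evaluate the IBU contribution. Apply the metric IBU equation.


IBU = (α/100)·mass·U·1000 / V
IBU = (11.7/100)·67·0.137·1000 / 24.9

43.1302 IBU


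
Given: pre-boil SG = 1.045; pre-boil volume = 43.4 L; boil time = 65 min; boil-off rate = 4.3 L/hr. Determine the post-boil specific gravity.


V_post = V_pre − rate·(t/60);  SG_post = 1 + (SG_pre−1)·V_pre/V_post
V_post = 43.4 − 4.3·(65/60) = 38.7417
SG_post = 1 + (1.045 − 1)·43.4/38.7417

1.0504


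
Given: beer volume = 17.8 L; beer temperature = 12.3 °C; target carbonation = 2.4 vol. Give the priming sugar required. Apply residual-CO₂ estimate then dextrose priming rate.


residual = 14.695·(0.01821 + 0.09011·e^(−0.04·T));  sugar = (target − residual)·4.0·V
residual = 14.695·(0.01821 + 0.09011·e^(−0.04·12.3)) = 1.0772
sugar = (2.4 − 1.0772)·4.0·17.8

94.1838 g


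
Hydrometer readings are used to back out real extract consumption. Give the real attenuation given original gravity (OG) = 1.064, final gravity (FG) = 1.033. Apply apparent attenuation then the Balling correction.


AA = (OG−FG)/(OG−1)·100;  RA = AA·0.8192
AA = (1.064 − 1.033)/(1.064 − 1)·100 = 48.4375
RA = 48.4375·0.8192

39.6800 %


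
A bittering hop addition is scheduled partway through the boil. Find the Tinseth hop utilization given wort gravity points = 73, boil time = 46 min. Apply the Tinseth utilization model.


U = 1.65·0.000125^(GP/1000) · (1 − e^(−0.04·t))/4.15
bigness = 1.65·0.000125^(73/1000) = 0.8562
boil_factor = (1 − e^(−0.04·46))/4.15 = 0.2027
U = 0.8562 · 0.2027

0.1735


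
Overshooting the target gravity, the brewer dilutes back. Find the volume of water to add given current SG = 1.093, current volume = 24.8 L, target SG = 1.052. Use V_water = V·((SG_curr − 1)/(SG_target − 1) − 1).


V_water = 24.8·((1.093 − 1)/(1.052 − 1) − 1)

19.5538 L


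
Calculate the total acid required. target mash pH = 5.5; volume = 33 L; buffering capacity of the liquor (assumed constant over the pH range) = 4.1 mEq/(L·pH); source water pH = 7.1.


acid = buffering capacity · (pH_source − pH_target) · V
acid = 4.1 · (7.1 − 5.5) · 33

216.4800 mEq


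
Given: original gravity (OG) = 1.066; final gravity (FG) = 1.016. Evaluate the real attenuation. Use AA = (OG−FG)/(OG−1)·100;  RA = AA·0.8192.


AA = (1.066 − 1.016)/(1.066 − 1)·100 = 75.7576
RA = 75.7576·0.8192

62.0606 %


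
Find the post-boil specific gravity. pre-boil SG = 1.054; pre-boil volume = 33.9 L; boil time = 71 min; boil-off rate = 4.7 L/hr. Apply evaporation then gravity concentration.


V_post = V_pre − rate·(t/60);  SG_post = 1 + (SG_pre−1)·V_pre/V_post
V_post = 33.9 − 4.7·(71/60) = 28.3383
SG_post = 1 + (1.054 − 1)·33.9/28.3383

1.0646


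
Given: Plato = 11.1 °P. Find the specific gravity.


SG = 259/(259 − P)
SG = 259/(259 − 11.1)

1.0448


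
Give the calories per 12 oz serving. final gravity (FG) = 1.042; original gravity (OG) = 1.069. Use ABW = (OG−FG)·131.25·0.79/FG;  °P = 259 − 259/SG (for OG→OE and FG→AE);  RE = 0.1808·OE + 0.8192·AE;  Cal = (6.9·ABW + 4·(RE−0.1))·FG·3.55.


ABW = (1.069 − 1.042)·131.25·0.79/1.042 = 2.6867
OE = 259 − 259/1.069 = 16.7175 °P
AE = 259 − 259/1.042 = 10.4395 °P
RE = 0.1808·16.7175 + 0.8192·10.4395 = 11.5746 °P
Cal = (6.9·2.6867 + 4·(11.5746−0.1))·1.042·3.55

238.3580 kcal


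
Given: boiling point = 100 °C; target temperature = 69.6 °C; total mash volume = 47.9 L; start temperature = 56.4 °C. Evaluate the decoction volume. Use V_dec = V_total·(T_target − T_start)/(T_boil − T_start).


V_dec = 47.9·(69.6 − 56.4)/(100 − 56.4)

14.5018 L


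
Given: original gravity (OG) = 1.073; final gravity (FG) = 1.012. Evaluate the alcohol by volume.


ABV = (OG − FG) · 131.25
ABV = (1.073 − 1.012) · 131.25

8.0062 % ABV


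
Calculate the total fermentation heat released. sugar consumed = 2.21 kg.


Q = m_sugar · 590 kJ/kg
Q = 2.21 · 590

1303.9000 kJ


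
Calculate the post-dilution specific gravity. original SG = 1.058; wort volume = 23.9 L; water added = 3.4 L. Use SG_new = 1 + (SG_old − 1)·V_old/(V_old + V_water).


pts = (1.058 − 1)·1000·23.9/(23.9 + 3.4) = 50.7766
SG_new = 1 + 50.7766/1000

1.0508


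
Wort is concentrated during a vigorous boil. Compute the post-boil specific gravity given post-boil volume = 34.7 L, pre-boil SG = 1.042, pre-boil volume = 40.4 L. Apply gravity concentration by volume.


SG_post = 1 + (SG_pre − 1)·V_pre/V_post
pts_pre = (1.042 − 1)·1000 = 42.0000
pts_post = 42.0000·40.4/34.7 = 48.8991
SG_post = 1 + 48.8991/1000

1.0489


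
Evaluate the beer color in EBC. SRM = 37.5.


EBC = SRM · 1.97
EBC = 37.5 · 1.97

73.8750 EBC


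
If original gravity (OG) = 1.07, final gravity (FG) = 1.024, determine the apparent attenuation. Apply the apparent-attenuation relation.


AA = (OG − FG)/(OG − 1) · 100
AA = (1.07 − 1.024)/(1.07 − 1) · 100

65.7143 %


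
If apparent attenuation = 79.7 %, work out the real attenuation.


RA = AA · 0.8192
RA = 79.7 · 0.8192

65.2902 %


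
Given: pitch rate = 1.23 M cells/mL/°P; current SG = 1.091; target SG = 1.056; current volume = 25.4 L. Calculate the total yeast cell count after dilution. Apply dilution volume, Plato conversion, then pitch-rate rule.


V_w = V·((SG_c−1)/(SG_t−1)−1);  °P = 259 − 259/SG_t;  cells = rate·(V+V_w)·°P
V_w = 25.4·((1.091−1)/(1.056−1)−1) = 15.8750
V_final = 25.4 + 15.8750 = 41.2750
°P = 259 − 259/1.056 = 13.7348
cells = 1.23·41.2750·13.7348

697.2942 billion cells


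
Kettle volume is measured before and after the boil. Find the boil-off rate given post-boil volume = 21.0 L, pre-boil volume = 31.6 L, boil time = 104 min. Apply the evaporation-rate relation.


rate = (V_pre − V_post) / (t_min/60)
rate = (31.6 − 21.0) / (104/60)

6.1154 L/hr


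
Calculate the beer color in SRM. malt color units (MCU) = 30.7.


SRM = 1.4922 · MCU^0.6859
SRM = 1.4922 · 30.7^0.6859

15.6263 SRM


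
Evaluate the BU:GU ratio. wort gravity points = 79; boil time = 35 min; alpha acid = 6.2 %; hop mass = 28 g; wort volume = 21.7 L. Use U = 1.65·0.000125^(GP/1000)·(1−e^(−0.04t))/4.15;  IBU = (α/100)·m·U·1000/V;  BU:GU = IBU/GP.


U = 1.65·0.000125^(79/1000)·(1−e^(−0.04·35))/4.15 = 0.1473
IBU = (6.2/100)·28·0.1473·1000/21.7 = 11.7817
BU:GU = 11.7817/79

0.1491


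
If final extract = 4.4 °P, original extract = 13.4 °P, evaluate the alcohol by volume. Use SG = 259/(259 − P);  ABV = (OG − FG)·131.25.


OG = 259/(259 − 13.4) = 1.0546
FG = 259/(259 − 4.4) = 1.0173
ABV = (1.0546 − 1.0173)·131.25

4.8928 % ABV


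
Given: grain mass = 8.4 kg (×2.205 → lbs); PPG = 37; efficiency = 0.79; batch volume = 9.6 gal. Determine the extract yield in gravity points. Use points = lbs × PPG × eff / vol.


lbs = 8.4 × 2.205 = 18.5220
points = 18.5220 × 37 × 0.79 / 9.6

56.3956 points


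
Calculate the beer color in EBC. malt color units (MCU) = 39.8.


SRM = 1.4922·MCU^0.6859;  EBC = SRM·1.97
SRM = 1.4922·39.8^0.6859 = 18.6718
EBC = 18.6718·1.97

36.7835 EBC


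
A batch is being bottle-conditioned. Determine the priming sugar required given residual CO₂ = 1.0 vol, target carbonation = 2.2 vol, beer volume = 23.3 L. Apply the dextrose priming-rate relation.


sugar = (target − residual)·4.0·V
sugar = (2.2 − 1.0)·4.0·23.3

111.8400 g


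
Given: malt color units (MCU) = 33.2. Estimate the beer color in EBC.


SRM = 1.4922·MCU^0.6859;  EBC = SRM·1.97
SRM = 1.4922·33.2^0.6859 = 16.4883
EBC = 16.4883·1.97

32.4819 EBC


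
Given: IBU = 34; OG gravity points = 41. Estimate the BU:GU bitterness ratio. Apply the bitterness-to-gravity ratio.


BU:GU = IBU / OG_points
BU:GU = 34 / 41

0.8293


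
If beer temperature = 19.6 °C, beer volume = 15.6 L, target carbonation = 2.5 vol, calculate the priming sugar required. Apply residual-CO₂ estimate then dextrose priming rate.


residual = 14.695·(0.01821 + 0.09011·e^(−0.04·T));  sugar = (target − residual)·4.0·V
residual = 14.695·(0.01821 + 0.09011·e^(−0.04·19.6)) = 0.8722
sugar = (2.5 − 0.8722)·4.0·15.6

101.5761 g


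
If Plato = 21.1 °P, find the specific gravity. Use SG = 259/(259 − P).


SG = 259/(259 − 21.1)

1.0887


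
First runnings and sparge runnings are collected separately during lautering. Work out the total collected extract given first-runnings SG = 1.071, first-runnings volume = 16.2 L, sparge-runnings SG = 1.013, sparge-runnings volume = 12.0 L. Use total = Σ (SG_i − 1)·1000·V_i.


first = (1.071 − 1)·1000·16.2 = 1150.2000
sparge = (1.013 − 1)·1000·12.0 = 156.0000
total = 1150.2000 + 156.0000

1306.2000 gravity·L


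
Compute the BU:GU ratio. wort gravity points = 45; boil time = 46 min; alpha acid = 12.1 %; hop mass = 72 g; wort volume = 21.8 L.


U = 1.65·0.000125^(GP/1000)·(1−e^(−0.04t))/4.15;  IBU = (α/100)·m·U·1000/V;  BU:GU = IBU/GP
U = 1.65·0.000125^(45/1000)·(1−e^(−0.04·46))/4.15 = 0.2232
IBU = (12.1/100)·72·0.2232·1000/21.8 = 89.1966
BU:GU = 89.1966/45

1.9821


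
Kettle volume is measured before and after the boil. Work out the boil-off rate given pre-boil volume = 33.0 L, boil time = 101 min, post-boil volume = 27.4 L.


rate = (V_pre − V_post) / (t_min/60)
rate = (33.0 − 27.4) / (101/60)

3.3267 L/hr


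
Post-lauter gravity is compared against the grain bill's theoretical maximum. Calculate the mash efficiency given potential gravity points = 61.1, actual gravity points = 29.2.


efficiency = actual / potential × 100
efficiency = 29.2 / 61.1 × 100

47.7905 %


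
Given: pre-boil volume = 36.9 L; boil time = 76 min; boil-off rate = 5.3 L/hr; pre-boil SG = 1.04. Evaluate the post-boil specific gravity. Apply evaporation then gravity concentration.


V_post = V_pre − rate·(t/60);  SG_post = 1 + (SG_pre−1)·V_pre/V_post
V_post = 36.9 − 5.3·(76/60) = 30.1867
SG_post = 1 + (1.04 − 1)·36.9/30.1867

1.0489


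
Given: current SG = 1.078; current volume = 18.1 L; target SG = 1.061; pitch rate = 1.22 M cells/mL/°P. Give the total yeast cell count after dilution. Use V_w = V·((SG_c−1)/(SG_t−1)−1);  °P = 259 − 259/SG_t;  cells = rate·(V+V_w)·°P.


V_w = 18.1·((1.078−1)/(1.061−1)−1) = 5.0443
V_final = 18.1 + 5.0443 = 23.1443
°P = 259 − 259/1.061 = 14.8907
cells = 1.22·23.1443·14.8907

420.4529 billion cells


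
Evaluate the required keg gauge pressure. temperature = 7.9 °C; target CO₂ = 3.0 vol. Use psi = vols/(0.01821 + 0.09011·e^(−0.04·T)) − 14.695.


psi = 3.0/(0.01821 + 0.09011·e^(−0.04·7.9)) − 14.695

21.0595 psi


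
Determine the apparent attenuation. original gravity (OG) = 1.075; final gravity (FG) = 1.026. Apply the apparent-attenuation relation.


AA = (OG − FG)/(OG − 1) · 100
AA = (1.075 − 1.026)/(1.075 − 1) · 100

65.3333 %


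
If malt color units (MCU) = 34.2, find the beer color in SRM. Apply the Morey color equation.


SRM = 1.4922 · MCU^0.6859
SRM = 1.4922 · 34.2^0.6859

16.8273 SRM


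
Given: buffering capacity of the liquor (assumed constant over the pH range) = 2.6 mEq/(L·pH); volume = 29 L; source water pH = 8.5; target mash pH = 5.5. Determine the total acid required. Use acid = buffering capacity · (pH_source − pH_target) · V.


acid = 2.6 · (8.5 − 5.5) · 29

226.2000 mEq


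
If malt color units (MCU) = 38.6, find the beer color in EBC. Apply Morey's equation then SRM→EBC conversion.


SRM = 1.4922·MCU^0.6859;  EBC = SRM·1.97
SRM = 1.4922·38.6^0.6859 = 18.2838
EBC = 18.2838·1.97

36.0192 EBC


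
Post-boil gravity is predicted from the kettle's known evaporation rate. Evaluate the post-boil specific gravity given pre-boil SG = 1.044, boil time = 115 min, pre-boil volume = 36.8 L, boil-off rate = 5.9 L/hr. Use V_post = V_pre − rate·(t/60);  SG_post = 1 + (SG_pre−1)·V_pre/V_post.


V_post = 36.8 − 5.9·(115/60) = 25.4917
SG_post = 1 + (1.044 − 1)·36.8/25.4917

1.0635


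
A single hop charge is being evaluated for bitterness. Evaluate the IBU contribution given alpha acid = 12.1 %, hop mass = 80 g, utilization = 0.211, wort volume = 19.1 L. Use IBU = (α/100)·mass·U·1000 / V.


IBU = (12.1/100)·80·0.211·1000 / 19.1

106.9361 IBU


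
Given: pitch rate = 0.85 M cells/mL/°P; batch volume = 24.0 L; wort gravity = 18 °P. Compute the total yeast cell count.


cells (billions) = rate · V_L · °P
cells = 0.85 · 24.0 · 18

367.2000 billion cells


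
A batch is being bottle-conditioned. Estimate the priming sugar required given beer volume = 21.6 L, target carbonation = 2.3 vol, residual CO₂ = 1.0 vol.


sugar = (target − residual)·4.0·V
sugar = (2.3 − 1.0)·4.0·21.6

112.3200 g


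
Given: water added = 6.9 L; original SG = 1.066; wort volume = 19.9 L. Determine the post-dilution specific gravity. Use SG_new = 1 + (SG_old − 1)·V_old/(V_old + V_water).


pts = (1.066 − 1)·1000·19.9/(19.9 + 6.9) = 49.0075
SG_new = 1 + 49.0075/1000

1.0490


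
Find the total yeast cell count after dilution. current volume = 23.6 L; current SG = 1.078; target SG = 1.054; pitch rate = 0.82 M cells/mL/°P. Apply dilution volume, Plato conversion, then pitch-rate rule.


V_w = V·((SG_c−1)/(SG_t−1)−1);  °P = 259 − 259/SG_t;  cells = rate·(V+V_w)·°P
V_w = 23.6·((1.078−1)/(1.054−1)−1) = 10.4889
V_final = 23.6 + 10.4889 = 34.0889
°P = 259 − 259/1.054 = 13.2694
cells = 0.82·34.0889·13.2694

370.9195 billion cells


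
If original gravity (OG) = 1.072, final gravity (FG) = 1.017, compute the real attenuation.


AA = (OG−FG)/(OG−1)·100;  RA = AA·0.8192
AA = (1.072 − 1.017)/(1.072 − 1)·100 = 76.3889
RA = 76.3889·0.8192

62.5778 %


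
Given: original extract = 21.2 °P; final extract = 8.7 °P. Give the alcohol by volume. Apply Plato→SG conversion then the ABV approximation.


SG = 259/(259 − P);  ABV = (OG − FG)·131.25
OG = 259/(259 − 21.2) = 1.0892
FG = 259/(259 − 8.7) = 1.0348
ABV = (1.0892 − 1.0348)·131.25

7.1390 % ABV


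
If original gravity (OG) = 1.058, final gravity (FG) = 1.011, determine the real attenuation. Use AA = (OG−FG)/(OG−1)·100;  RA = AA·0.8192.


AA = (1.058 − 1.011)/(1.058 − 1)·100 = 81.0345
RA = 81.0345·0.8192

66.3834 %


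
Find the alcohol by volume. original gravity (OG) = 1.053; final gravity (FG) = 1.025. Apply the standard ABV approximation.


ABV = (OG − FG) · 131.25
ABV = (1.053 − 1.025) · 131.25

3.6750 % ABV


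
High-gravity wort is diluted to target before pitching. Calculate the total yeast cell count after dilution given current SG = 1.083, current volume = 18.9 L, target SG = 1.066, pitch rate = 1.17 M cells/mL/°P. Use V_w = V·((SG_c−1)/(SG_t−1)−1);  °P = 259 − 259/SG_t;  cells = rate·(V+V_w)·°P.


V_w = 18.9·((1.083−1)/(1.066−1)−1) = 4.8682
V_final = 18.9 + 4.8682 = 23.7682
°P = 259 − 259/1.066 = 16.0356
cells = 1.17·23.7682·16.0356

445.9317 billion cells


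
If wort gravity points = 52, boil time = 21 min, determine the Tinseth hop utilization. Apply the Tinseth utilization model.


U = 1.65·0.000125^(GP/1000) · (1 − e^(−0.04·t))/4.15
bigness = 1.65·0.000125^(52/1000) = 1.0340
boil_factor = (1 − e^(−0.04·21))/4.15 = 0.1369
U = 1.0340 · 0.1369

0.1416


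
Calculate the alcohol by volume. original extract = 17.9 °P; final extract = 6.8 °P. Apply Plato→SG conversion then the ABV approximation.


SG = 259/(259 − P);  ABV = (OG − FG)·131.25
OG = 259/(259 − 17.9) = 1.0742
FG = 259/(259 − 6.8) = 1.0270
ABV = (1.0742 − 1.0270)·131.25

6.2055 % ABV


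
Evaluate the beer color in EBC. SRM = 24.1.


EBC = SRM · 1.97
EBC = 24.1 · 1.97

47.4770 EBC


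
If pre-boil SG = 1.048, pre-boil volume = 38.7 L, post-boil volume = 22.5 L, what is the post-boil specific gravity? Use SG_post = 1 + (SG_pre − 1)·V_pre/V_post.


pts_pre = (1.048 − 1)·1000 = 48.0000
pts_post = 48.0000·38.7/22.5 = 82.5600
SG_post = 1 + 82.5600/1000

1.0826


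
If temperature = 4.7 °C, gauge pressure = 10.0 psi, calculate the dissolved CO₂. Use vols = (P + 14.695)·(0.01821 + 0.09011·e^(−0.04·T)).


vols = (10.0 + 14.695)·(0.01821 + 0.09011·e^(−0.04·4.7))

2.2936 volumes


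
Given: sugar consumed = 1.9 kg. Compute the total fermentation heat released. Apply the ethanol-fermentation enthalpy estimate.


Q = m_sugar · 590 kJ/kg
Q = 1.9 · 590

1121.0000 kJ


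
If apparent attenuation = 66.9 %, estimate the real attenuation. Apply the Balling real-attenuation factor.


RA = AA · 0.8192
RA = 66.9 · 0.8192

54.8045 %


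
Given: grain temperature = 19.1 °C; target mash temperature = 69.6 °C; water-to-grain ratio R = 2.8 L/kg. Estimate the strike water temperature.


T_strike = (0.41/R)·(T_mash − T_grain) + T_mash
T_strike = (0.41/2.8)·(69.6 − 19.1) + 69.6

76.9946 °C


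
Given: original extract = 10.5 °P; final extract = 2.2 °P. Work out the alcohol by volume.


SG = 259/(259 − P);  ABV = (OG − FG)·131.25
OG = 259/(259 − 10.5) = 1.0423
FG = 259/(259 − 2.2) = 1.0086
ABV = (1.0423 − 1.0086)·131.25

4.4214 % ABV


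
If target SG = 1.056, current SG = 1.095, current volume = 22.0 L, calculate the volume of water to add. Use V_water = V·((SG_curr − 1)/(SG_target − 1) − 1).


V_water = 22.0·((1.095 − 1)/(1.056 − 1) − 1)

15.3214 L


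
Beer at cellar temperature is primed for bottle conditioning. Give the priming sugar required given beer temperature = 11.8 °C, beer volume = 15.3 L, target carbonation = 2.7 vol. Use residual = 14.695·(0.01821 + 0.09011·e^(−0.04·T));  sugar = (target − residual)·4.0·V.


residual = 14.695·(0.01821 + 0.09011·e^(−0.04·11.8)) = 1.0935
sugar = (2.7 − 1.0935)·4.0·15.3

98.3148 g


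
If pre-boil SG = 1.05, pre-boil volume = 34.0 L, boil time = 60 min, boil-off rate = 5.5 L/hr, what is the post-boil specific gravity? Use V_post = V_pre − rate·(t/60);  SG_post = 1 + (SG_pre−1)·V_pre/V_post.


V_post = 34.0 − 5.5·(60/60) = 28.5000
SG_post = 1 + (1.05 − 1)·34.0/28.5000

1.0596


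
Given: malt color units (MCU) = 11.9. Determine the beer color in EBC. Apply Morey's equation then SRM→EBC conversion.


SRM = 1.4922·MCU^0.6859;  EBC = SRM·1.97
SRM = 1.4922·11.9^0.6859 = 8.1573
EBC = 8.1573·1.97

16.0698 EBC


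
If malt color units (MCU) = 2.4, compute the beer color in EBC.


SRM = 1.4922·MCU^0.6859;  EBC = SRM·1.97
SRM = 1.4922·2.4^0.6859 = 2.7203
EBC = 2.7203·1.97

5.3590 EBC


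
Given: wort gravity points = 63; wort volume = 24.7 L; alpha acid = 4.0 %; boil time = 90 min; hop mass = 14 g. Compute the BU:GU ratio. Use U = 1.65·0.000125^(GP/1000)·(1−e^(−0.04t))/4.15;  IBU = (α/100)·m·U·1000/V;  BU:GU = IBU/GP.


U = 1.65·0.000125^(63/1000)·(1−e^(−0.04·90))/4.15 = 0.2195
IBU = (4.0/100)·14·0.2195·1000/24.7 = 4.9774
BU:GU = 4.9774/63

0.0790


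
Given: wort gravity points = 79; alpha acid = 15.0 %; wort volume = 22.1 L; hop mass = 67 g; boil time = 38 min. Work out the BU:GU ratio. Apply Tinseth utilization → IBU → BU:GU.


U = 1.65·0.000125^(GP/1000)·(1−e^(−0.04t))/4.15;  IBU = (α/100)·m·U·1000/V;  BU:GU = IBU/GP
U = 1.65·0.000125^(79/1000)·(1−e^(−0.04·38))/4.15 = 0.1527
IBU = (15.0/100)·67·0.1527·1000/22.1 = 69.4507
BU:GU = 69.4507/79

0.8791


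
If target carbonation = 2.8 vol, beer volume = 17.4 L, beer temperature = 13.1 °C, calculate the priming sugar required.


residual = 14.695·(0.01821 + 0.09011·e^(−0.04·T));  sugar = (target − residual)·4.0·V
residual = 14.695·(0.01821 + 0.09011·e^(−0.04·13.1)) = 1.0517
sugar = (2.8 − 1.0517)·4.0·17.4

121.6819 g


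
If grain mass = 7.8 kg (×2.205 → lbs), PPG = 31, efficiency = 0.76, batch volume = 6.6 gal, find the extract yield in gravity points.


points = lbs × PPG × eff / vol
lbs = 7.8 × 2.205 = 17.1990
points = 17.1990 × 31 × 0.76 / 6.6

61.3952 points


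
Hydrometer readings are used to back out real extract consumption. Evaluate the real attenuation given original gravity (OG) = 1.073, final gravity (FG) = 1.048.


AA = (OG−FG)/(OG−1)·100;  RA = AA·0.8192
AA = (1.073 − 1.048)/(1.073 − 1)·100 = 34.2466
RA = 34.2466·0.8192

28.0548 %


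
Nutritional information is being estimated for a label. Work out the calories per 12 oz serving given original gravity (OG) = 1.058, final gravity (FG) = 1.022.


ABW = (OG−FG)·131.25·0.79/FG;  °P = 259 − 259/SG (for OG→OE and FG→AE);  RE = 0.1808·OE + 0.8192·AE;  Cal = (6.9·ABW + 4·(RE−0.1))·FG·3.55
ABW = (1.058 − 1.022)·131.25·0.79/1.022 = 3.6524
OE = 259 − 259/1.058 = 14.1985 °P
AE = 259 − 259/1.022 = 5.5753 °P
RE = 0.1808·14.1985 + 0.8192·5.5753 = 7.1344 °P
Cal = (6.9·3.6524 + 4·(7.1344−0.1))·1.022·3.55

193.5198 kcal


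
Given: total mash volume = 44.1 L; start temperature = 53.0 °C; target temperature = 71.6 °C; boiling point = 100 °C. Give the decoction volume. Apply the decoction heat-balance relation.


V_dec = V_total·(T_target − T_start)/(T_boil − T_start)
V_dec = 44.1·(71.6 − 53.0)/(100 − 53.0)

17.4523 L


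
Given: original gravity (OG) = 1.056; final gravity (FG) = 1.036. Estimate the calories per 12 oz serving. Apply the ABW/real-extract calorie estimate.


ABW = (OG−FG)·131.25·0.79/FG;  °P = 259 − 259/SG (for OG→OE and FG→AE);  RE = 0.1808·OE + 0.8192·AE;  Cal = (6.9·ABW + 4·(RE−0.1))·FG·3.55
ABW = (1.056 − 1.036)·131.25·0.79/1.036 = 2.0017
OE = 259 − 259/1.056 = 13.7348 °P
AE = 259 − 259/1.036 = 9.0000 °P
RE = 0.1808·13.7348 + 0.8192·9.0000 = 9.8561 °P
Cal = (6.9·2.0017 + 4·(9.8561−0.1))·1.036·3.55

194.3199 kcal


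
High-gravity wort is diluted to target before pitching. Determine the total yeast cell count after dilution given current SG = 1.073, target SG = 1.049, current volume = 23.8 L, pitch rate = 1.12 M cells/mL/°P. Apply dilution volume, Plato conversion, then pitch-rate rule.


V_w = V·((SG_c−1)/(SG_t−1)−1);  °P = 259 − 259/SG_t;  cells = rate·(V+V_w)·°P
V_w = 23.8·((1.073−1)/(1.049−1)−1) = 11.6571
V_final = 23.8 + 11.6571 = 35.4571
°P = 259 − 259/1.049 = 12.0982
cells = 1.12·35.4571·12.0982

480.4433 billion cells


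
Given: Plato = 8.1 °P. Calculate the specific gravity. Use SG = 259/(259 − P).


SG = 259/(259 − 8.1)

1.0323


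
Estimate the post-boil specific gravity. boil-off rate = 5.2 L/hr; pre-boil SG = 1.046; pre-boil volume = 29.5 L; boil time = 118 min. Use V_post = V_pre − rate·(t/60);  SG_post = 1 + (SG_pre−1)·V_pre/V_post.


V_post = 29.5 − 5.2·(118/60) = 19.2733
SG_post = 1 + (1.046 − 1)·29.5/19.2733

1.0704


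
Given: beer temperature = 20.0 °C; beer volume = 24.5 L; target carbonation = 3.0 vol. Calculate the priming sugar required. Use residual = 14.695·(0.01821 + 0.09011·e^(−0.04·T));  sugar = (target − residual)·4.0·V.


residual = 14.695·(0.01821 + 0.09011·e^(−0.04·20.0)) = 0.8626
sugar = (3.0 − 0.8626)·4.0·24.5

209.4669 g


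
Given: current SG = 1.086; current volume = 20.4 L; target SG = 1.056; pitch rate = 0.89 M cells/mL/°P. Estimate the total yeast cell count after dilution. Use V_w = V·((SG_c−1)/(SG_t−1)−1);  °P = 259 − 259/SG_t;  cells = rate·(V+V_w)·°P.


V_w = 20.4·((1.086−1)/(1.056−1)−1) = 10.9286
V_final = 20.4 + 10.9286 = 31.3286
°P = 259 − 259/1.056 = 13.7348
cells = 0.89·31.3286·13.7348

382.9609 billion cells


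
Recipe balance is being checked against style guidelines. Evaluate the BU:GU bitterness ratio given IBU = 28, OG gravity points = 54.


BU:GU = IBU / OG_points
BU:GU = 28 / 54

0.5185


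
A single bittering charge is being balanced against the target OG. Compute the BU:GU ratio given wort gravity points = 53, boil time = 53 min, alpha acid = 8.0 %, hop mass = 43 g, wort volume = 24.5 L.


U = 1.65·0.000125^(GP/1000)·(1−e^(−0.04t))/4.15;  IBU = (α/100)·m·U·1000/V;  BU:GU = IBU/GP
U = 1.65·0.000125^(53/1000)·(1−e^(−0.04·53))/4.15 = 0.2173
IBU = (8.0/100)·43·0.2173·1000/24.5 = 30.5092
BU:GU = 30.5092/53

0.5756


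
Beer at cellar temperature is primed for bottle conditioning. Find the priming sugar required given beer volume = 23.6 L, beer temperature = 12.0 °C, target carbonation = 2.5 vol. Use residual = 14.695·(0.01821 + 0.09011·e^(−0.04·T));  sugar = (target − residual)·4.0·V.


residual = 14.695·(0.01821 + 0.09011·e^(−0.04·12.0)) = 1.0870
sugar = (2.5 − 1.0870)·4.0·23.6

133.3902 g


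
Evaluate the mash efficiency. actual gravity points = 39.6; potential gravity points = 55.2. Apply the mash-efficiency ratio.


efficiency = actual / potential × 100
efficiency = 39.6 / 55.2 × 100

71.7391 %


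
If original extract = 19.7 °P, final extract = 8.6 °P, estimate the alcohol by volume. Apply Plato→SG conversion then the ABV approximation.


SG = 259/(259 − P);  ABV = (OG − FG)·131.25
OG = 259/(259 − 19.7) = 1.0823
FG = 259/(259 − 8.6) = 1.0343
ABV = (1.0823 − 1.0343)·131.25

6.2972 % ABV


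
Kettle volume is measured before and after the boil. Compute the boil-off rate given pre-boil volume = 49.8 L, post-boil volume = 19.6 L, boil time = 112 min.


rate = (V_pre − V_post) / (t_min/60)
rate = (49.8 − 19.6) / (112/60)

16.1786 L/hr


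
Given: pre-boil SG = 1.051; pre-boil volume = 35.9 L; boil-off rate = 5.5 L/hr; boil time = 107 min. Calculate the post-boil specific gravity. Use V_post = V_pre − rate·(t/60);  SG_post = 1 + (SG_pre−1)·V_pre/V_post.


V_post = 35.9 − 5.5·(107/60) = 26.0917
SG_post = 1 + (1.051 − 1)·35.9/26.0917

1.0702


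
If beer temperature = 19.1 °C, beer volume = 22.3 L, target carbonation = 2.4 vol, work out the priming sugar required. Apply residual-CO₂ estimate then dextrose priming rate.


residual = 14.695·(0.01821 + 0.09011·e^(−0.04·T));  sugar = (target − residual)·4.0·V
residual = 14.695·(0.01821 + 0.09011·e^(−0.04·19.1)) = 0.8844
sugar = (2.4 − 0.8844)·4.0·22.3

135.1922 g


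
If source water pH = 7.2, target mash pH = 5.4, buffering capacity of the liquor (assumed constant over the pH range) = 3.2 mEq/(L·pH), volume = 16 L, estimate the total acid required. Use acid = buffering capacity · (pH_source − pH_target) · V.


acid = 3.2 · (7.2 − 5.4) · 16

92.1600 mEq


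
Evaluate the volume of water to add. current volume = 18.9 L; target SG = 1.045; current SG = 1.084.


V_water = V·((SG_curr − 1)/(SG_target − 1) − 1)
V_water = 18.9·((1.084 − 1)/(1.045 − 1) − 1)

16.3800 L


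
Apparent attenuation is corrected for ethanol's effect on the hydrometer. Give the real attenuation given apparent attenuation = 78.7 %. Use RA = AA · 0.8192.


RA = 78.7 · 0.8192

64.4710 %


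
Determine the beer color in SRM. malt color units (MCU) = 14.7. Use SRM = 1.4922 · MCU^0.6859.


SRM = 1.4922 · 14.7^0.6859

9.4295 SRM


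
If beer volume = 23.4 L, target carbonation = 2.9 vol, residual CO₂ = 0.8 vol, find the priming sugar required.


sugar = (target − residual)·4.0·V
sugar = (2.9 − 0.8)·4.0·23.4

196.5600 g


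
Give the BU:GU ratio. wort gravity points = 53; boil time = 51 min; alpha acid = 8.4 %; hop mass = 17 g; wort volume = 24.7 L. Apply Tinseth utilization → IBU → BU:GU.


U = 1.65·0.000125^(GP/1000)·(1−e^(−0.04t))/4.15;  IBU = (α/100)·m·U·1000/V;  BU:GU = IBU/GP
U = 1.65·0.000125^(53/1000)·(1−e^(−0.04·51))/4.15 = 0.2148
IBU = (8.4/100)·17·0.2148·1000/24.7 = 12.4196
BU:GU = 12.4196/53

0.2343


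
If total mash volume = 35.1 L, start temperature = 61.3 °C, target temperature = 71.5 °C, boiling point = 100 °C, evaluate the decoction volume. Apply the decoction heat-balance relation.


V_dec = V_total·(T_target − T_start)/(T_boil − T_start)
V_dec = 35.1·(71.5 − 61.3)/(100 − 61.3)

9.2512 L


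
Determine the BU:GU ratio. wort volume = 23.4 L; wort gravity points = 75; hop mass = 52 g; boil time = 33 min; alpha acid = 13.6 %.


U = 1.65·0.000125^(GP/1000)·(1−e^(−0.04t))/4.15;  IBU = (α/100)·m·U·1000/V;  BU:GU = IBU/GP
U = 1.65·0.000125^(75/1000)·(1−e^(−0.04·33))/4.15 = 0.1485
IBU = (13.6/100)·52·0.1485·1000/23.4 = 44.8801
BU:GU = 44.8801/75

0.5984


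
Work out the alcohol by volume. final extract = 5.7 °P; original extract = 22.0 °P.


SG = 259/(259 − P);  ABV = (OG − FG)·131.25
OG = 259/(259 − 22.0) = 1.0928
FG = 259/(259 − 5.7) = 1.0225
ABV = (1.0928 − 1.0225)·131.25

9.2300 % ABV


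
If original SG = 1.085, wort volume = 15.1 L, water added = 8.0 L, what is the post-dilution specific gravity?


SG_new = 1 + (SG_old − 1)·V_old/(V_old + V_water)
pts = (1.085 − 1)·1000·15.1/(15.1 + 8.0) = 55.5628
SG_new = 1 + 55.5628/1000

1.0556
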